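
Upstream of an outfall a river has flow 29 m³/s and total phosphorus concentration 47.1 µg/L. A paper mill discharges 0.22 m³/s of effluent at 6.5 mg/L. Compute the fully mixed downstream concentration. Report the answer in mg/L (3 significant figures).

47.1 µg/L = 0.0471 mg/L.
By mass balance at complete mixing, C = (0.22·6.5 + 29·0.0471) / (0.22 + 29) = 2.796/29.22 = 0.09568 mg/L.

0.0957 mg/L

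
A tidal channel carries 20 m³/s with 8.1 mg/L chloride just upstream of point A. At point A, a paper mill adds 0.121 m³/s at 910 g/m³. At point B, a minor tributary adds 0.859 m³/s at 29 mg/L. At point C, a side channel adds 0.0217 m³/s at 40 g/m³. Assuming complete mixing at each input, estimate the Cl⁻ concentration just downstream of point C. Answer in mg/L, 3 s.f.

After input A: C = (20·8.1 + 0.121·910) / 20.12 = 13.52 mg/L.
After input B: C = (20.12·13.52 + 0.859·29) / 20.98 = 14.16 mg/L.
After input C: C = (20.98·14.16 + 0.0217·40) / 21 = 14.18 mg/L.

14.2 mg/L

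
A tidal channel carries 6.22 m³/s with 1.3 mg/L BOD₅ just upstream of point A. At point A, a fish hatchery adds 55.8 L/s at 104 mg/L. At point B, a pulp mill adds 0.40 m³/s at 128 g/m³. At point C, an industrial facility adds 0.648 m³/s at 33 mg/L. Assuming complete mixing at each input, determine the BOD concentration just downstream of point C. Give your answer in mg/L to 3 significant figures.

11.8 mg/L

55.8 L/s = 0.0558 m³/s.
After input A: C = (6.22·1.3 + 0.0558·104) / 6.276 = 2.213 mg/L.
After input B: C = (6.276·2.213 + 0.4·128) / 6.676 = 9.75 mg/L.
After input C: C = (6.676·9.75 + 0.648·33) / 7.324 = 11.81 mg/L.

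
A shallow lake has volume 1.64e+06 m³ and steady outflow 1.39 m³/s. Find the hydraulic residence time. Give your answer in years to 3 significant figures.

Q = 1.39 m³/s × 3.156e+07 s/yr = 4.387e+07 m³/yr.
Hydraulic residence time τ = V/Q = 1.64e+06/4.387e+07 = 0.03739 yr.

0.0374 yr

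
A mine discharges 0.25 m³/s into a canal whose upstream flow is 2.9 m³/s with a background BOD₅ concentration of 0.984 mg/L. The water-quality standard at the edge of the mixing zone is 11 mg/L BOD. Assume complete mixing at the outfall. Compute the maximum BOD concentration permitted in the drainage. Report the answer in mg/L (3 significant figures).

127 mg/L

Mass balance: 11·3.15 = 0.25·Cₑ + 2.9·0.984.
Cₑ = (34.65 − 2.854) / 0.25 = 127.2 mg/L.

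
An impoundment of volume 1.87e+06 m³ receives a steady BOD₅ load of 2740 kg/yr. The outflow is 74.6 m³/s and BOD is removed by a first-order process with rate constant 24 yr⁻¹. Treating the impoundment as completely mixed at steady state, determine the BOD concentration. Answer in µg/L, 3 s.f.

Outflow Q = 74.6 m³/s × 3.156e+07 s/yr = 2.354e+09 m³/yr.
Steady-state CSTR mass balance: W = Q·C + k·V·C, so C = W/(Q + kV).
Q + kV = 2.354e+09 + 24·1.87e+06 = 2.399e+09 m³/yr.
C = 2740/2.399e+09 = 1.142e-06 kg/m³ = 0.001142 mg/L = 1.142 µg/L.

1.14 µg/L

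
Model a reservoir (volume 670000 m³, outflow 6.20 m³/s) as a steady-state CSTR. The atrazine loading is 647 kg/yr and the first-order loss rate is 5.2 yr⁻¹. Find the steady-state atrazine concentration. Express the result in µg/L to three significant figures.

Outflow Q = 6.20 m³/s × 3.156e+07 s/yr = 1.957e+08 m³/yr.
Steady-state CSTR mass balance: W = Q·C + k·V·C, so C = W/(Q + kV).
Q + kV = 1.957e+08 + 5.2·670000 = 1.991e+08 m³/yr.
C = 647/1.991e+08 = 3.249e-06 kg/m³ = 0.003249 mg/L = 3.249 µg/L.

3.25 µg/L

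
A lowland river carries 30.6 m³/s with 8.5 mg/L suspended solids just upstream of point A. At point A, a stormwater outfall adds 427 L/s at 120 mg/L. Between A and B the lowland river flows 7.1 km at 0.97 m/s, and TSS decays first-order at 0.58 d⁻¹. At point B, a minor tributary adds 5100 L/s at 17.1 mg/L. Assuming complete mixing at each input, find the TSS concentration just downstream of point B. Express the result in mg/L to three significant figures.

10.6 mg/L

427 L/s = 0.427 m³/s.
After input A: C = (30.6·8.5 + 0.427·120) / 31.03 = 10.03 mg/L.
Over the 7.1 km reach to input B (t = 7320 s = 0.08472 d), decay gives C = 10.03·exp(−0.58·0.08472) = 9.553 mg/L.
5100 L/s = 5.1 m³/s.
After input B: C = (31.03·9.553 + 5.1·17.1) / 36.13 = 10.62 mg/L.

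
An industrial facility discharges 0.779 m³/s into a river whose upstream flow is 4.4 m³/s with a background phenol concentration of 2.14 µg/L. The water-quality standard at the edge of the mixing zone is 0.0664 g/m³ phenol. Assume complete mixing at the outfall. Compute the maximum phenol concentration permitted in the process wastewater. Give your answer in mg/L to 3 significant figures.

0.429 mg/L

2.14 µg/L = 0.00214 mg/L.
Mass balance: 0.0664·5.179 = 0.779·Cₑ + 4.4·0.00214.
Cₑ = (0.3439 − 0.009416) / 0.779 = 0.4294 mg/L.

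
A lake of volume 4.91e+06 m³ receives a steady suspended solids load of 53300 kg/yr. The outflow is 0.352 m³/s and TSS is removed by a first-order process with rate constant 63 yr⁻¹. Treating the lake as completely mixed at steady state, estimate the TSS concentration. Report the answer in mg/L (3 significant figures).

Outflow Q = 0.352 m³/s × 3.156e+07 s/yr = 1.111e+07 m³/yr.
Steady-state CSTR mass balance: W = Q·C + k·V·C, so C = W/(Q + kV).
Q + kV = 1.111e+07 + 63·4.91e+06 = 3.204e+08 m³/yr.
C = 53300/3.204e+08 = 0.0001663 kg/m³ = 0.1663 mg/L.

0.166 mg/L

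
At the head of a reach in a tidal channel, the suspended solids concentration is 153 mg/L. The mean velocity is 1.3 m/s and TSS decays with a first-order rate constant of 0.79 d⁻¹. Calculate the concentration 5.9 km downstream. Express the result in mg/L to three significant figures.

147 mg/L

Travel time t = 5.9 km / 1.3 m/s = 5900/1.3 = 4538 s = 0.05253 d.
First-order decay: C = 153·exp(−0.79·0.05253) = 153·0.9594 = 146.8 mg/L.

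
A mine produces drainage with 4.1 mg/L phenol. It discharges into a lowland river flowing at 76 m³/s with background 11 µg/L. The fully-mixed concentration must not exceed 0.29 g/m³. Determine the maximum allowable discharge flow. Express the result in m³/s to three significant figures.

11 µg/L = 0.011 mg/L.
Mass balance at complete mixing: C_std·(Q_w + Q_r) = Q_w·C_e + Q_r·C_b.
Rearranging, Q_w = Q_r·(C_std − C_b)/(C_e − C_std) = 76·(0.29 − 0.011) / (4.1 − 0.29) = 5.565 m³/s.

5.57 m³/s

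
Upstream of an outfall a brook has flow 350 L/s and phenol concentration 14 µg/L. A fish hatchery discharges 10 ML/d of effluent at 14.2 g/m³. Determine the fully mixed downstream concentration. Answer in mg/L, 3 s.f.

10 ML/d = 0.1157 m³/s.
350 L/s = 0.35 m³/s.
14 µg/L = 0.014 mg/L.
Flow-weighted mixing gives C = (0.1157·14.2 + 0.35·0.014) / (0.1157 + 0.35) = 1.648/0.4657 = 3.539 mg/L.

3.54 mg/L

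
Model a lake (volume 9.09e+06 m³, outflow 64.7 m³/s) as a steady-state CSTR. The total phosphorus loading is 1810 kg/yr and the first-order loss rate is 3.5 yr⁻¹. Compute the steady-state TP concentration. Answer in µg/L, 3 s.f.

0.873 µg/L

Outflow Q = 64.7 m³/s × 3.156e+07 s/yr = 2.042e+09 m³/yr.
Steady-state CSTR mass balance: W = Q·C + k·V·C, so C = W/(Q + kV).
Q + kV = 2.042e+09 + 3.5·9.09e+06 = 2.074e+09 m³/yr.
C = 1810/2.074e+09 = 8.729e-07 kg/m³ = 0.0008729 mg/L = 0.8729 µg/L.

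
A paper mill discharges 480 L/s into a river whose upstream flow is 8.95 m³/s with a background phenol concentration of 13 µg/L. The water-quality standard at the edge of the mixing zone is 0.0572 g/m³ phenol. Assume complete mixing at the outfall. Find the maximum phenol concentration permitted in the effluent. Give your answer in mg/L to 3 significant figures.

0.881 mg/L

480 L/s = 0.48 m³/s.
13 µg/L = 0.013 mg/L.
Mass balance: 0.0572·9.43 = 0.48·Cₑ + 8.95·0.013.
Cₑ = (0.5394 − 0.1163) / 0.48 = 0.8813 mg/L.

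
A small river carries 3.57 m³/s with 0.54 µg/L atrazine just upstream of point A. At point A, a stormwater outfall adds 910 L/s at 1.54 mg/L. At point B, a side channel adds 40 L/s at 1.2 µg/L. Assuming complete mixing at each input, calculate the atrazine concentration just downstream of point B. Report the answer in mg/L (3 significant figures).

0.310 mg/L

0.54 µg/L = 0.00054 mg/L.
910 L/s = 0.91 m³/s.
After input A: C = (3.57·0.00054 + 0.91·1.54) / 4.48 = 0.3132 mg/L.
40 L/s = 0.04 m³/s.
1.2 µg/L = 0.0012 mg/L.
After input B: C = (4.48·0.3132 + 0.04·0.0012) / 4.52 = 0.3105 mg/L.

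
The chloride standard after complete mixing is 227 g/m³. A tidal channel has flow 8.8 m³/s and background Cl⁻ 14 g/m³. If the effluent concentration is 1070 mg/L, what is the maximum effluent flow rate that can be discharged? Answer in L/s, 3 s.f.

2220 L/s

Mass balance at complete mixing: C_std·(Q_w + Q_r) = Q_w·C_e + Q_r·C_b.
Rearranging, Q_w = Q_r·(C_std − C_b)/(C_e − C_std) = 8.8·(227 − 14) / (1070 − 227) = 2.223 m³/s.
= 2223 L/s.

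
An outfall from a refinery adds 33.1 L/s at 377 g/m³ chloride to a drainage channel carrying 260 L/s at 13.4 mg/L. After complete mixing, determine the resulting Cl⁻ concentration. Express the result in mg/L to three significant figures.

33.1 L/s = 0.0331 m³/s.
260 L/s = 0.26 m³/s.
By mass balance at complete mixing, C = (0.0331·377 + 0.26·13.4) / (0.0331 + 0.26) = 15.96/0.2931 = 54.46 mg/L.

54.5 mg/L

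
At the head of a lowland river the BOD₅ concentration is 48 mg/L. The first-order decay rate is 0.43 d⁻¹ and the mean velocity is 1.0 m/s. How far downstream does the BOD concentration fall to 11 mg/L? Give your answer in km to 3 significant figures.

From C = C₀·e^(−kt), t = ln(C₀/C)/k = ln(48/11)/0.43 = 1.473/0.43 = 3.426 d.
Distance = v·t = 1.0 m/s × 2.96e+05 s = 2.96e+05 m = 296 km.

296 km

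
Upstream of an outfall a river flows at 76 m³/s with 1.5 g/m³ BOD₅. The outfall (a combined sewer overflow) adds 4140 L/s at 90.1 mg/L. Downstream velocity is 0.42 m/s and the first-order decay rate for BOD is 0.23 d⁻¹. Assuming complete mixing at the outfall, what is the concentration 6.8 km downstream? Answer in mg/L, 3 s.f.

4140 L/s = 4.14 m³/s.
After complete mixing, C₀ = (4.14·90.1 + 76·1.5) / 80.14 = 6.077 mg/L.
Travel time t = 6800 m / 0.42 m/s = 1.619e+04 s = 0.1874 d.
C = 6.077·exp(−0.23·0.1874) = 6.077·0.9578 = 5.821 mg/L.

5.82 mg/L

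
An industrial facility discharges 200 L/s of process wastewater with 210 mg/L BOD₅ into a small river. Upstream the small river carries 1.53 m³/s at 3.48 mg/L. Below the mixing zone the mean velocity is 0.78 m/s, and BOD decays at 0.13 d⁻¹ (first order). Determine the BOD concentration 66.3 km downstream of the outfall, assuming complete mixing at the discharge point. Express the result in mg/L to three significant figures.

24.1 mg/L

200 L/s = 0.2 m³/s.
After complete mixing, C₀ = (0.2·210 + 1.53·3.48) / 1.73 = 27.36 mg/L.
Travel time t = 6.63e+04 m / 0.78 m/s = 8.5e+04 s = 0.9838 d.
C = 27.36·exp(−0.13·0.9838) = 27.36·0.8799 = 24.07 mg/L.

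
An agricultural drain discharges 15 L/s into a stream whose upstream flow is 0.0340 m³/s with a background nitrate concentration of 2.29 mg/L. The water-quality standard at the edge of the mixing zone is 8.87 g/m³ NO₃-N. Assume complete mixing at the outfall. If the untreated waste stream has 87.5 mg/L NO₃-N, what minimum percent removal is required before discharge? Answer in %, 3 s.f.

72.8 %

15 L/s = 0.015 m³/s.
Mass balance: 8.87·0.049 = 0.015·Cₑ + 0.034·2.29.
Cₑ = (0.4346 − 0.07786) / 0.015 = 23.78 mg/L.
Required removal = 1 − 23.78/87.5 = 72.82 %.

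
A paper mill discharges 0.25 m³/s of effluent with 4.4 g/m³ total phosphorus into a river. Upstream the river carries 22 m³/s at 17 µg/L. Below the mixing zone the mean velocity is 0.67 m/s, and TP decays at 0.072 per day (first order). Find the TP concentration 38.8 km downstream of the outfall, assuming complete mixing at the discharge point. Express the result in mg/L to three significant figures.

17 µg/L = 0.017 mg/L.
After complete mixing, C₀ = (0.25·4.4 + 22·0.017) / 22.25 = 0.06625 mg/L.
Travel time t = 3.88e+04 m / 0.67 m/s = 5.791e+04 s = 0.6703 d.
C = 0.06625·exp(−0.072·0.6703) = 0.06625·0.9529 = 0.06313 mg/L.

0.0631 mg/L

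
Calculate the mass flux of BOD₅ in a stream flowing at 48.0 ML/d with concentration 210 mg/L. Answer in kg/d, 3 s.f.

48.0 ML/d = 0.5556 m³/s.
Mass flux = Q·C = 0.5556 m³/s × 210 g/m³ = 116.7 g/s.
= 116.7 g/s × 86.4 = 1.008e+04 kg/d.

10100 kg/d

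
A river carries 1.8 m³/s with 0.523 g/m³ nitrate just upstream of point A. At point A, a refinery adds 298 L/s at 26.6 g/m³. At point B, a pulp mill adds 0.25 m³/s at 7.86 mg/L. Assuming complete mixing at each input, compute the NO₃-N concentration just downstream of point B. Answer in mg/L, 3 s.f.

4.61 mg/L

298 L/s = 0.298 m³/s.
After input A: C = (1.8·0.523 + 0.298·26.6) / 2.098 = 4.227 mg/L.
After input B: C = (2.098·4.227 + 0.25·7.86) / 2.348 = 4.614 mg/L.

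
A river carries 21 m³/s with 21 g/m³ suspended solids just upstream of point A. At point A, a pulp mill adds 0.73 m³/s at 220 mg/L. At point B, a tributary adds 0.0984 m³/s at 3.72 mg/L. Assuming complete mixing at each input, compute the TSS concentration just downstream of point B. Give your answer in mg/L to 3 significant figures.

27.6 mg/L

After input A: C = (21·21 + 0.73·220) / 21.73 = 27.69 mg/L.
After input B: C = (21.73·27.69 + 0.0984·3.72) / 21.83 = 27.58 mg/L.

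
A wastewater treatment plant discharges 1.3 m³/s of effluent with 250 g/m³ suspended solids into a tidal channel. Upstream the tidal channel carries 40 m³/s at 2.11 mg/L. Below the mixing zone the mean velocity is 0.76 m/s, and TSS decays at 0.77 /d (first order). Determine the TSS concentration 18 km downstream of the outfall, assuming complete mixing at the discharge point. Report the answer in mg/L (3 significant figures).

After complete mixing, C₀ = (1.3·250 + 40·2.11) / 41.3 = 9.913 mg/L.
Travel time t = 1.8e+04 m / 0.76 m/s = 2.368e+04 s = 0.2741 d.
C = 9.913·exp(−0.77·0.2741) = 9.913·0.8097 = 8.027 mg/L.

8.03 mg/L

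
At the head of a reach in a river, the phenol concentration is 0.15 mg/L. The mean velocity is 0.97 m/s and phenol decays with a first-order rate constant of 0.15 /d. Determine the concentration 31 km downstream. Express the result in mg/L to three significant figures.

Travel time t = 31 km / 0.97 m/s = 3.1e+04/0.97 = 3.196e+04 s = 0.3699 d.
First-order decay: C = 0.15·exp(−0.15·0.3699) = 0.15·0.946 = 0.1419 mg/L.

0.142 mg/L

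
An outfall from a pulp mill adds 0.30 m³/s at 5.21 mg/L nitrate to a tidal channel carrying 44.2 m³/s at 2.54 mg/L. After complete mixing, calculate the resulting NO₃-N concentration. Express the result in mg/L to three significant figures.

2.56 mg/L

Conservation of mass across the mixing zone: C = (0.3·5.21 + 44.2·2.54) / (0.3 + 44.2) = 113.8/44.5 = 2.558 mg/L.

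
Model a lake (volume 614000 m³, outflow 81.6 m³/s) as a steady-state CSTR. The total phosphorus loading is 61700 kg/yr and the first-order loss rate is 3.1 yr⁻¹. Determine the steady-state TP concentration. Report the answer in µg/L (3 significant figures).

Outflow Q = 81.6 m³/s × 3.156e+07 s/yr = 2.575e+09 m³/yr.
Steady-state CSTR mass balance: W = Q·C + k·V·C, so C = W/(Q + kV).
Q + kV = 2.575e+09 + 3.1·614000 = 2.577e+09 m³/yr.
C = 61700/2.577e+09 = 2.394e-05 kg/m³ = 0.02394 mg/L = 23.94 µg/L.

23.9 µg/L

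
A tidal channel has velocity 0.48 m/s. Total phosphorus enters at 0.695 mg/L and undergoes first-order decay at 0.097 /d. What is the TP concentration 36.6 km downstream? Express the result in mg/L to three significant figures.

0.638 mg/L

Travel time t = 36.6 km / 0.48 m/s = 3.66e+04/0.48 = 7.625e+04 s = 0.8825 d.
First-order decay: C = 0.695·exp(−0.097·0.8825) = 0.695·0.918 = 0.638 mg/L.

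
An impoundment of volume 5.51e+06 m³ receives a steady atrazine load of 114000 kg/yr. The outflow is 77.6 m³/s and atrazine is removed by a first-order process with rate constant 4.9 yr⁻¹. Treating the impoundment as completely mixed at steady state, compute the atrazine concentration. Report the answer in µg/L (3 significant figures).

46.0 µg/L

Outflow Q = 77.6 m³/s × 3.156e+07 s/yr = 2.449e+09 m³/yr.
Steady-state CSTR mass balance: W = Q·C + k·V·C, so C = W/(Q + kV).
Q + kV = 2.449e+09 + 4.9·5.51e+06 = 2.476e+09 m³/yr.
C = 114000/2.476e+09 = 4.604e-05 kg/m³ = 0.04604 mg/L = 46.04 µg/L.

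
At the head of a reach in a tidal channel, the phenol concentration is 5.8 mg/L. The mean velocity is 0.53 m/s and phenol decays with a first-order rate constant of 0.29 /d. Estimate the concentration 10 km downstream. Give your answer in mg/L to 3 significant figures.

5.44 mg/L

Travel time t = 10 km / 0.53 m/s = 1e+04/0.53 = 1.887e+04 s = 0.2184 d.
First-order decay: C = 5.8·exp(−0.29·0.2184) = 5.8·0.9386 = 5.444 mg/L.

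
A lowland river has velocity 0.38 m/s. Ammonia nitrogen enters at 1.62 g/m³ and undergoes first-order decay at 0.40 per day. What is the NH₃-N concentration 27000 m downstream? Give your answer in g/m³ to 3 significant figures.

1.17 g/m³

Travel time t = 27000 m / 0.38 m/s = 2.7e+04/0.38 = 7.105e+04 s = 0.8224 d.
First-order decay: C = 1.62·exp(−0.40·0.8224) = 1.62·0.7197 = 1.166 g/m³.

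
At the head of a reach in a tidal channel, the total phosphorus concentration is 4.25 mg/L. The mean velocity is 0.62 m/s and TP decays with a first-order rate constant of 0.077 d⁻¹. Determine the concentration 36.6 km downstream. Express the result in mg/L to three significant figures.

4.03 mg/L

Travel time t = 36.6 km / 0.62 m/s = 3.66e+04/0.62 = 5.903e+04 s = 0.6832 d.
First-order decay: C = 4.25·exp(−0.077·0.6832) = 4.25·0.9488 = 4.032 mg/L.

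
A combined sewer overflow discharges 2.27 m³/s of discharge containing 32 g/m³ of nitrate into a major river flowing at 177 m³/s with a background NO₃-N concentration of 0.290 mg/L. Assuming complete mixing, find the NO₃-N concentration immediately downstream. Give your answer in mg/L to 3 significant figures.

0.692 mg/L

By mass balance at complete mixing, C = (2.27·32 + 177·0.29) / (2.27 + 177) = 124/179.3 = 0.6915 mg/L.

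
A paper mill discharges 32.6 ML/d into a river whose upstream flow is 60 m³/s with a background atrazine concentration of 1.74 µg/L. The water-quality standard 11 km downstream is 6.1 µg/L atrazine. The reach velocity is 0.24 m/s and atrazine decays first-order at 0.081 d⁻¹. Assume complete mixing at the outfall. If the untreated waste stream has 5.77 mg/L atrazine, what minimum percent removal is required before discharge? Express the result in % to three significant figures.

87.1 %

32.6 ML/d = 0.3773 m³/s.
1.74 µg/L = 0.00174 mg/L.
6.1 µg/L = 0.0061 mg/L.
Travel time to the compliance point: t = 1.1e+04/0.24 = 4.583e+04 s = 0.5305 d; decay factor exp(−0.081·0.5305) = 0.9579.
So the concentration just after mixing may be at most 0.0061/0.9579 = 0.006368 mg/L.
Mass balance: 0.006368·60.38 = 0.3773·Cₑ + 60·0.00174.
Cₑ = (0.3845 − 0.1044) / 0.3773 = 0.7423 mg/L.
Required removal = 1 − 0.7423/5.77 = 87.14 %.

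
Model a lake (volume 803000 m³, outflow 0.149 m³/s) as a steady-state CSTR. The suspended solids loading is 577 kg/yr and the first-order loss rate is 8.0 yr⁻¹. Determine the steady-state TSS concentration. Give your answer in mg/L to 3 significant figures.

0.0519 mg/L

Outflow Q = 0.149 m³/s × 3.156e+07 s/yr = 4.702e+06 m³/yr.
Steady-state CSTR mass balance: W = Q·C + k·V·C, so C = W/(Q + kV).
Q + kV = 4.702e+06 + 8.0·803000 = 1.113e+07 m³/yr.
C = 577/1.113e+07 = 5.186e-05 kg/m³ = 0.05186 mg/L.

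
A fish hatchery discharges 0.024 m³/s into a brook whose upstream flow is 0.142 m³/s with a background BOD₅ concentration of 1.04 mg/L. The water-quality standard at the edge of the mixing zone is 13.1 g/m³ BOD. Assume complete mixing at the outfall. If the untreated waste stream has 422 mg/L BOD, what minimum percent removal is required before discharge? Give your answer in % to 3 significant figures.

Mass balance: 13.1·0.166 = 0.024·Cₑ + 0.142·1.04.
Cₑ = (2.175 − 0.1477) / 0.024 = 84.45 mg/L.
Required removal = 1 − 84.45/422 = 79.99 %.

80.0 %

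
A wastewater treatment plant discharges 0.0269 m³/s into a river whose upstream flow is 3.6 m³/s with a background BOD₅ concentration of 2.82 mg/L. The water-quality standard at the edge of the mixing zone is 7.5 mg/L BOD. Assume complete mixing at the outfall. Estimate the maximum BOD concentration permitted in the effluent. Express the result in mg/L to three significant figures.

634 mg/L

Mass balance: 7.5·3.627 = 0.0269·Cₑ + 3.6·2.82.
Cₑ = (27.2 − 10.15) / 0.0269 = 633.8 mg/L.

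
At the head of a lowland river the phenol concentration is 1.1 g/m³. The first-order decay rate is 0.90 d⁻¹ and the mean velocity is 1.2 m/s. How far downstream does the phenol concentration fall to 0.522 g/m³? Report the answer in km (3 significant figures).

85.9 km

From C = C₀·e^(−kt), t = ln(C₀/C)/k = ln(1.1/0.522)/0.90 = 0.7454/0.90 = 0.8282 d.
Distance = v·t = 1.2 m/s × 7.156e+04 s = 8.587e+04 m = 85.87 km.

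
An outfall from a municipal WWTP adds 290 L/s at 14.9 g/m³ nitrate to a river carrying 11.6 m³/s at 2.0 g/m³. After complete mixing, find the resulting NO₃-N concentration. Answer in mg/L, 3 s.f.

290 L/s = 0.29 m³/s.
Conservation of mass across the mixing zone: C = (0.29·14.9 + 11.6·2) / (0.29 + 11.6) = 27.52/11.89 = 2.315 mg/L.

2.31 mg/L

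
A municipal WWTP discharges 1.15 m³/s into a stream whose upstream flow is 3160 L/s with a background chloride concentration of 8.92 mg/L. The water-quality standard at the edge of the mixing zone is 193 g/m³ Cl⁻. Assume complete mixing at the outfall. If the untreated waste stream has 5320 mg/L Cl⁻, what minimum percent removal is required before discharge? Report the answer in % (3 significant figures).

3160 L/s = 3.16 m³/s.
Mass balance: 193·4.31 = 1.15·Cₑ + 3.16·8.92.
Cₑ = (831.8 − 28.19) / 1.15 = 698.8 mg/L.
Required removal = 1 − 698.8/5320 = 86.86 %.

86.9 %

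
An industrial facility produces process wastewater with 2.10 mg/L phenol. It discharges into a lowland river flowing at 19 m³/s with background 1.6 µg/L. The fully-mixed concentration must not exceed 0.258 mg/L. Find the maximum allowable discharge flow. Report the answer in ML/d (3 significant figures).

1.6 µg/L = 0.0016 mg/L.
Mass balance at complete mixing: C_std·(Q_w + Q_r) = Q_w·C_e + Q_r·C_b.
Rearranging, Q_w = Q_r·(C_std − C_b)/(C_e − C_std) = 19·(0.258 − 0.0016) / (2.1 − 0.258) = 2.645 m³/s.
= 228.5 ML/d.

229 ML/d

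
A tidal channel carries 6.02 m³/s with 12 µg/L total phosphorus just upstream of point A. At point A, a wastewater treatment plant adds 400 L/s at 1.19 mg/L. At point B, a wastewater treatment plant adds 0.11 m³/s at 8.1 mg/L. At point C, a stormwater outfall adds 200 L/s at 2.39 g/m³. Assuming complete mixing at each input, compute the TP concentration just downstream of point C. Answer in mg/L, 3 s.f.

0.285 mg/L

12 µg/L = 0.012 mg/L.
400 L/s = 0.4 m³/s.
After input A: C = (6.02·0.012 + 0.4·1.19) / 6.42 = 0.0854 mg/L.
After input B: C = (6.42·0.0854 + 0.11·8.1) / 6.53 = 0.2204 mg/L.
200 L/s = 0.2 m³/s.
After input C: C = (6.53·0.2204 + 0.2·2.39) / 6.73 = 0.2849 mg/L.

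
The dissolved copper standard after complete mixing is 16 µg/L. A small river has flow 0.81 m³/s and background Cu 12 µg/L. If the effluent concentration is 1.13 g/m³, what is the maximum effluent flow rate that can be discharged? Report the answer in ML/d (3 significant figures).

12 µg/L = 0.012 mg/L.
16 µg/L = 0.016 mg/L.
Mass balance at complete mixing: C_std·(Q_w + Q_r) = Q_w·C_e + Q_r·C_b.
Rearranging, Q_w = Q_r·(C_std − C_b)/(C_e − C_std) = 0.81·(0.016 − 0.012) / (1.13 − 0.016) = 0.002908 m³/s.
= 0.2513 ML/d.

0.251 ML/d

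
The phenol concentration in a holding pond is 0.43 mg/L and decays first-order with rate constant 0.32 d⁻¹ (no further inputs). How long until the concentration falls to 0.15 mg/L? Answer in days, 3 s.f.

3.29 d

t = ln(C₀/C)/k = ln(0.43/0.15)/0.32 = 1.053/0.32 = 3.291 d.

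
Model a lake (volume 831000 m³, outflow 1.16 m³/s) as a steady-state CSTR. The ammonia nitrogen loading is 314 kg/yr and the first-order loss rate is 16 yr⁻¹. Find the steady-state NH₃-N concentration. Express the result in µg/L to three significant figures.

Outflow Q = 1.16 m³/s × 3.156e+07 s/yr = 3.661e+07 m³/yr.
Steady-state CSTR mass balance: W = Q·C + k·V·C, so C = W/(Q + kV).
Q + kV = 3.661e+07 + 16·831000 = 4.99e+07 m³/yr.
C = 314/4.99e+07 = 6.292e-06 kg/m³ = 0.006292 mg/L = 6.292 µg/L.

6.29 µg/L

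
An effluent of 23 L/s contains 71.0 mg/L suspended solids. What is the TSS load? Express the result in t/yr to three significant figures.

51.5 t/yr

23 L/s = 0.023 m³/s.
Mass flux = Q·C = 0.023 m³/s × 71 g/m³ = 1.633 g/s.
= 1.633 g/s × 31.56 = 51.53 t/yr.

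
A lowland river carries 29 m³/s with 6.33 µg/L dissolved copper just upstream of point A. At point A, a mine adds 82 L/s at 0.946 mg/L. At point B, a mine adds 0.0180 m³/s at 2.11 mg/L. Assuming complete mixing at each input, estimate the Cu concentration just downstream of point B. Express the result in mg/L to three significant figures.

6.33 µg/L = 0.00633 mg/L.
82 L/s = 0.082 m³/s.
After input A: C = (29·0.00633 + 0.082·0.946) / 29.08 = 0.00898 mg/L.
After input B: C = (29.08·0.00898 + 0.018·2.11) / 29.1 = 0.01028 mg/L.

0.0103 mg/L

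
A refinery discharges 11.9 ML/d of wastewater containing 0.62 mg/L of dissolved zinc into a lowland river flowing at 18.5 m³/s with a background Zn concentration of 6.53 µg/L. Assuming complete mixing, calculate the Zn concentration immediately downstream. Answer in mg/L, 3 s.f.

11.9 ML/d = 0.1377 m³/s.
6.53 µg/L = 0.00653 mg/L.
Conservation of mass across the mixing zone: C = (0.1377·0.62 + 18.5·0.00653) / (0.1377 + 18.5) = 0.2062/18.64 = 0.01106 mg/L.

0.0111 mg/L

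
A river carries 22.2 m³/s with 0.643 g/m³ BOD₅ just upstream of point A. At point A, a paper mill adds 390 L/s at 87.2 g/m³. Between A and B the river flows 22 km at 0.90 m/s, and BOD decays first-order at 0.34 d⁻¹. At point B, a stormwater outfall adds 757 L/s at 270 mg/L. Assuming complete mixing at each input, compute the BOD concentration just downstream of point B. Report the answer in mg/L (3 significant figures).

10.6 mg/L

390 L/s = 0.39 m³/s.
After input A: C = (22.2·0.643 + 0.39·87.2) / 22.59 = 2.137 mg/L.
Over the 22 km reach to input B (t = 2.444e+04 s = 0.2829 d), decay gives C = 2.137·exp(−0.34·0.2829) = 1.941 mg/L.
757 L/s = 0.757 m³/s.
After input B: C = (22.59·1.941 + 0.757·270) / 23.35 = 10.63 mg/L.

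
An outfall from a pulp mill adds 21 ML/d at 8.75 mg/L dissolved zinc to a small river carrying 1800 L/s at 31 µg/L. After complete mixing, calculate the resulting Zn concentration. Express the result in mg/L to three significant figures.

1.07 mg/L

21 ML/d = 0.2431 m³/s.
1800 L/s = 1.8 m³/s.
31 µg/L = 0.031 mg/L.
Conservation of mass across the mixing zone: C = (0.2431·8.75 + 1.8·0.031) / (0.2431 + 1.8) = 2.183/2.043 = 1.068 mg/L.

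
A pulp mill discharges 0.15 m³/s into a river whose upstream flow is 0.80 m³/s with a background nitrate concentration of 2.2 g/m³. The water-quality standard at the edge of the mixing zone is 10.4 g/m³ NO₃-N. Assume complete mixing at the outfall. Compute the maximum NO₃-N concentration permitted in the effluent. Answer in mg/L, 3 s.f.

54.1 mg/L

Mass balance: 10.4·0.95 = 0.15·Cₑ + 0.8·2.2.
Cₑ = (9.88 − 1.76) / 0.15 = 54.13 mg/L.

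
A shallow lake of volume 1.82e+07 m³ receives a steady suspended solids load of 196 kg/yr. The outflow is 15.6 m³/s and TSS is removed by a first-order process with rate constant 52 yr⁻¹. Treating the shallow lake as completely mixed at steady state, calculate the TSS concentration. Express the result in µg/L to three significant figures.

0.136 µg/L

Outflow Q = 15.6 m³/s × 3.156e+07 s/yr = 4.923e+08 m³/yr.
Steady-state CSTR mass balance: W = Q·C + k·V·C, so C = W/(Q + kV).
Q + kV = 4.923e+08 + 52·1.82e+07 = 1.439e+09 m³/yr.
C = 196/1.439e+09 = 1.362e-07 kg/m³ = 0.0001362 mg/L = 0.1362 µg/L.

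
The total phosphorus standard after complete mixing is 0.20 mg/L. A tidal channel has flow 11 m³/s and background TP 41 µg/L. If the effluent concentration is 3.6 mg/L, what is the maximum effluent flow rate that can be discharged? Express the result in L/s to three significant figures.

514 L/s

41 µg/L = 0.041 mg/L.
Mass balance at complete mixing: C_std·(Q_w + Q_r) = Q_w·C_e + Q_r·C_b.
Rearranging, Q_w = Q_r·(C_std − C_b)/(C_e − C_std) = 11·(0.2 − 0.041) / (3.6 − 0.2) = 0.5144 m³/s.
= 514.4 L/s.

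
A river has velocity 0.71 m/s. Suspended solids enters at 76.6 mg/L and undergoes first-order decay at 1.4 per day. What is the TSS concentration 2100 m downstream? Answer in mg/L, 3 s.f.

73.0 mg/L

Travel time t = 2100 m / 0.71 m/s = 2100/0.71 = 2958 s = 0.03423 d.
First-order decay: C = 76.6·exp(−1.4·0.03423) = 76.6·0.9532 = 73.02 mg/L.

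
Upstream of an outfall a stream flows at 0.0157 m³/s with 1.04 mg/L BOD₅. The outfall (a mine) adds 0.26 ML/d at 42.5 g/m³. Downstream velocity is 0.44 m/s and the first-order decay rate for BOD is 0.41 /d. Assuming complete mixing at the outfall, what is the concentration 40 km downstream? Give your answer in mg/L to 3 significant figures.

5.01 mg/L

0.26 ML/d = 0.003009 m³/s.
After complete mixing, C₀ = (0.003009·42.5 + 0.0157·1.04) / 0.01871 = 7.709 mg/L.
Travel time t = 4e+04 m / 0.44 m/s = 9.091e+04 s = 1.052 d.
C = 7.709·exp(−0.41·1.052) = 7.709·0.6496 = 5.007 mg/L.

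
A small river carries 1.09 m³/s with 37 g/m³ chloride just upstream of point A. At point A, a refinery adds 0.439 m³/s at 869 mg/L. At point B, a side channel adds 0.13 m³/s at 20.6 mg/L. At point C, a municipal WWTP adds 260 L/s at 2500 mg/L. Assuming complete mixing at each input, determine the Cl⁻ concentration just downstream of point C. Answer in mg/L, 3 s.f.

After input A: C = (1.09·37 + 0.439·869) / 1.529 = 275.9 mg/L.
After input B: C = (1.529·275.9 + 0.13·20.6) / 1.659 = 255.9 mg/L.
260 L/s = 0.26 m³/s.
After input C: C = (1.659·255.9 + 0.26·2500) / 1.919 = 559.9 mg/L.

560 mg/L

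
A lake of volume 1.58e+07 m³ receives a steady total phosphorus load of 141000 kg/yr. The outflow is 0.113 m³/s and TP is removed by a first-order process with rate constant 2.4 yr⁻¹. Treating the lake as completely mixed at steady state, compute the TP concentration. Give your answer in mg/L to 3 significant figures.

Outflow Q = 0.113 m³/s × 3.156e+07 s/yr = 3.566e+06 m³/yr.
Steady-state CSTR mass balance: W = Q·C + k·V·C, so C = W/(Q + kV).
Q + kV = 3.566e+06 + 2.4·1.58e+07 = 4.149e+07 m³/yr.
C = 141000/4.149e+07 = 0.003399 kg/m³ = 3.399 mg/L.

3.40 mg/L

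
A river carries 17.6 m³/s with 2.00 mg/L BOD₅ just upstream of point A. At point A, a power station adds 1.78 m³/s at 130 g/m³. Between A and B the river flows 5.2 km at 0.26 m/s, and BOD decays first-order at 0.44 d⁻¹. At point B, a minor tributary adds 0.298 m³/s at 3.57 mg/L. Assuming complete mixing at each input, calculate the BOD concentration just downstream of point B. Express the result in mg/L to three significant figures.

After input A: C = (17.6·2 + 1.78·130) / 19.38 = 13.76 mg/L.
Over the 5.2 km reach to input B (t = 2e+04 s = 0.2315 d), decay gives C = 13.76·exp(−0.44·0.2315) = 12.42 mg/L.
After input B: C = (19.38·12.42 + 0.298·3.57) / 19.68 = 12.29 mg/L.

12.3 mg/L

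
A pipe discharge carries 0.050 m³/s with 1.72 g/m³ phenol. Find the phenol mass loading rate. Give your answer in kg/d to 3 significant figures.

7.43 kg/d

Mass flux = Q·C = 0.05 m³/s × 1.72 g/m³ = 0.086 g/s.
= 0.086 g/s × 86.4 = 7.43 kg/d.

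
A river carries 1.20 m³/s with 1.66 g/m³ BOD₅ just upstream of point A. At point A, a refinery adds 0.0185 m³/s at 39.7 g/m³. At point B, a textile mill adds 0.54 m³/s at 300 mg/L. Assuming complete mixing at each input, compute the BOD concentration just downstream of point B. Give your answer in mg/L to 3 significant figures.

93.7 mg/L

After input A: C = (1.2·1.66 + 0.0185·39.7) / 1.218 = 2.238 mg/L.
After input B: C = (1.218·2.238 + 0.54·300) / 1.758 = 93.67 mg/L.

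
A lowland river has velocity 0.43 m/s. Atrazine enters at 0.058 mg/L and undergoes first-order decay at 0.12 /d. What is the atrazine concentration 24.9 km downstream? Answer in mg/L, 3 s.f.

0.0535 mg/L

Travel time t = 24.9 km / 0.43 m/s = 2.49e+04/0.43 = 5.791e+04 s = 0.6702 d.
First-order decay: C = 0.058·exp(−0.12·0.6702) = 0.058·0.9227 = 0.05352 mg/L.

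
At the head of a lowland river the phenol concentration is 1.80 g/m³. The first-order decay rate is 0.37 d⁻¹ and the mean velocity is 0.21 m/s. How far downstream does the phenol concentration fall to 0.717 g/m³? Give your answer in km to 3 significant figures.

From C = C₀·e^(−kt), t = ln(C₀/C)/k = ln(1.80/0.717)/0.37 = 0.9205/0.37 = 2.488 d.
Distance = v·t = 0.21 m/s × 2.149e+05 s = 4.514e+04 m = 45.14 km.

45.1 km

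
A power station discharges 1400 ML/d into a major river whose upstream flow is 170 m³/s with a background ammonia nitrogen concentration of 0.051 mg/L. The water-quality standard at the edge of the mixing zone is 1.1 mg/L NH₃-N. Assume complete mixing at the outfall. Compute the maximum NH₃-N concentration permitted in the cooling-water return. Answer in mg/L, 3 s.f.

1400 ML/d = 16.2 m³/s.
Mass balance: 1.1·186.2 = 16.2·Cₑ + 170·0.051.
Cₑ = (204.8 − 8.67) / 16.2 = 12.11 mg/L.

12.1 mg/L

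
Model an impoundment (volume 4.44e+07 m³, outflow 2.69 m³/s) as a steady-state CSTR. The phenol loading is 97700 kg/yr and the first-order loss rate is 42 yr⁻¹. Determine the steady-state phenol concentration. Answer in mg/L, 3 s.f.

0.0501 mg/L

Outflow Q = 2.69 m³/s × 3.156e+07 s/yr = 8.489e+07 m³/yr.
Steady-state CSTR mass balance: W = Q·C + k·V·C, so C = W/(Q + kV).
Q + kV = 8.489e+07 + 42·4.44e+07 = 1.95e+09 m³/yr.
C = 97700/1.95e+09 = 5.011e-05 kg/m³ = 0.05011 mg/L.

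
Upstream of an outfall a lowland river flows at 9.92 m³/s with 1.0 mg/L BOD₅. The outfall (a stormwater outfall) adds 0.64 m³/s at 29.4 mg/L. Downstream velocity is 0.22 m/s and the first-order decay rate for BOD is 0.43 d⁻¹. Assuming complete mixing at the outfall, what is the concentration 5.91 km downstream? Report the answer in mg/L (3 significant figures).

After complete mixing, C₀ = (0.64·29.4 + 9.92·1) / 10.56 = 2.721 mg/L.
Travel time t = 5910 m / 0.22 m/s = 2.686e+04 s = 0.3109 d.
C = 2.721·exp(−0.43·0.3109) = 2.721·0.8749 = 2.381 mg/L.

2.38 mg/L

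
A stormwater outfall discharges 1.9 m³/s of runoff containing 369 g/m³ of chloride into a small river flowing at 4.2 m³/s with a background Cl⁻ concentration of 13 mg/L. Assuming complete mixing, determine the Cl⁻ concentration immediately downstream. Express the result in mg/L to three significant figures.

124 mg/L

By mass balance at complete mixing, C = (1.9·369 + 4.2·13) / (1.9 + 4.2) = 755.7/6.1 = 123.9 mg/L.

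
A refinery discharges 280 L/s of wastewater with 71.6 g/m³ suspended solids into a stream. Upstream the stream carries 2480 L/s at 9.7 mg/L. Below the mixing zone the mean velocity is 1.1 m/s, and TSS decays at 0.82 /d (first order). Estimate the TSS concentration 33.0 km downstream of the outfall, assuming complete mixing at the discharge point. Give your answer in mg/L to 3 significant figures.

12.0 mg/L

280 L/s = 0.28 m³/s.
2480 L/s = 2.48 m³/s.
After complete mixing, C₀ = (0.28·71.6 + 2.48·9.7) / 2.76 = 15.98 mg/L.
Travel time t = 3.3e+04 m / 1.1 m/s = 3e+04 s = 0.3472 d.
C = 15.98·exp(−0.82·0.3472) = 15.98·0.7522 = 12.02 mg/L.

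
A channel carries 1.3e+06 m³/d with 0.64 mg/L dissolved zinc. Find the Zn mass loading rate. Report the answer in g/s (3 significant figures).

1.3e+06 m³/d = 15.05 m³/s.
Mass flux = Q·C = 15.05 m³/s × 0.64 g/m³ = 9.63 g/s.

9.63 g/s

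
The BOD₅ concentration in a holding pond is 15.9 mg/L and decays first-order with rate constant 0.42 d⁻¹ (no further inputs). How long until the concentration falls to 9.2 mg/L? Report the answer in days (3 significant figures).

1.30 d

t = ln(C₀/C)/k = ln(15.9/9.2)/0.42 = 0.5471/0.42 = 1.303 d.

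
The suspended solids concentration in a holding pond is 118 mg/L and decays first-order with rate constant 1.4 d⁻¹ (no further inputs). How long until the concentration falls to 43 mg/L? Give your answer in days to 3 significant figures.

t = ln(C₀/C)/k = ln(118/43)/1.4 = 1.009/1.4 = 0.7211 d.

0.721 d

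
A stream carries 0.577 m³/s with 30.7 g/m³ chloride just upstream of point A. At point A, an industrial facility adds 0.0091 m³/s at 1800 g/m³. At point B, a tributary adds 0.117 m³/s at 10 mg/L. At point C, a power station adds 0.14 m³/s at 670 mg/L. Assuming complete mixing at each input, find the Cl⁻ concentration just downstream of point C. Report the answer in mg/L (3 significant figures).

153 mg/L

After input A: C = (0.577·30.7 + 0.0091·1800) / 0.5861 = 58.17 mg/L.
After input B: C = (0.5861·58.17 + 0.117·10) / 0.7031 = 50.15 mg/L.
After input C: C = (0.7031·50.15 + 0.14·670) / 0.8431 = 153.1 mg/L.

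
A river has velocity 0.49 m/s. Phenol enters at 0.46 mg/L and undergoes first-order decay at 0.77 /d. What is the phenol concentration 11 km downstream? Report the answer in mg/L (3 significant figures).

0.377 mg/L

Travel time t = 11 km / 0.49 m/s = 1.1e+04/0.49 = 2.245e+04 s = 0.2598 d.
First-order decay: C = 0.46·exp(−0.77·0.2598) = 0.46·0.8187 = 0.3766 mg/L.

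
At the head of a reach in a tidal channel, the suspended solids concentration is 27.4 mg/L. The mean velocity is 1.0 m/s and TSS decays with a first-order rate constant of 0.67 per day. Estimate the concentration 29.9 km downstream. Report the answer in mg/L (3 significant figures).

Travel time t = 29.9 km / 1.0 m/s = 2.99e+04/1.0 = 2.99e+04 s = 0.3461 d.
First-order decay: C = 27.4·exp(−0.67·0.3461) = 27.4·0.7931 = 21.73 mg/L.

21.7 mg/L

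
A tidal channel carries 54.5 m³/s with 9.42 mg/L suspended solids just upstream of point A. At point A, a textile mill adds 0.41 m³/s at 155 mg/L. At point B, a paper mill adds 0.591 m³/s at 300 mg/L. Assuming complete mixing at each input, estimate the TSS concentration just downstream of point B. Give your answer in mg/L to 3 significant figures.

13.6 mg/L

After input A: C = (54.5·9.42 + 0.41·155) / 54.91 = 10.51 mg/L.
After input B: C = (54.91·10.51 + 0.591·300) / 55.5 = 13.59 mg/L.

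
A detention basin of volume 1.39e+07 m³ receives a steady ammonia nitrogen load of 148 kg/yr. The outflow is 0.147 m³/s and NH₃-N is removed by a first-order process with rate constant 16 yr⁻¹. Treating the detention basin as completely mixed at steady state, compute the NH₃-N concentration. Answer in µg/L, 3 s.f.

Outflow Q = 0.147 m³/s × 3.156e+07 s/yr = 4.639e+06 m³/yr.
Steady-state CSTR mass balance: W = Q·C + k·V·C, so C = W/(Q + kV).
Q + kV = 4.639e+06 + 16·1.39e+07 = 2.27e+08 m³/yr.
C = 148/2.27e+08 = 6.519e-07 kg/m³ = 0.0006519 mg/L = 0.6519 µg/L.

0.652 µg/L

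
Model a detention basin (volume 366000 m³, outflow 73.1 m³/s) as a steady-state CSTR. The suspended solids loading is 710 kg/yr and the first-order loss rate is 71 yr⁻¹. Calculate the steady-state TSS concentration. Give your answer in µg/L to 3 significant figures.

0.304 µg/L

Outflow Q = 73.1 m³/s × 3.156e+07 s/yr = 2.307e+09 m³/yr.
Steady-state CSTR mass balance: W = Q·C + k·V·C, so C = W/(Q + kV).
Q + kV = 2.307e+09 + 71·366000 = 2.333e+09 m³/yr.
C = 710/2.333e+09 = 3.043e-07 kg/m³ = 0.0003043 mg/L = 0.3043 µg/L.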